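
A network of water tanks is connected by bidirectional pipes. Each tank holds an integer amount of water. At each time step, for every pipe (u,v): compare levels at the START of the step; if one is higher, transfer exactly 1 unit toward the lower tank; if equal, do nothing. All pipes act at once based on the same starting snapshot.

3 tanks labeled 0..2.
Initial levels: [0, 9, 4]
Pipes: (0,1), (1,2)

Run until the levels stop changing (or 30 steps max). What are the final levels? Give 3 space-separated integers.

Answer: 5 3 5

Derivation:
Step 1: flows [1->0,1->2] -> levels [1 7 5]
Step 2: flows [1->0,1->2] -> levels [2 5 6]
Step 3: flows [1->0,2->1] -> levels [3 5 5]
Step 4: flows [1->0,1=2] -> levels [4 4 5]
Step 5: flows [0=1,2->1] -> levels [4 5 4]
Step 6: flows [1->0,1->2] -> levels [5 3 5]
Step 7: flows [0->1,2->1] -> levels [4 5 4]
  -> period-2 cycle: step 7 state = step 5 state; never stabilizes
  -> state at step 30: (30-5) mod 2 = 1, same as step 6 -> [5 3 5]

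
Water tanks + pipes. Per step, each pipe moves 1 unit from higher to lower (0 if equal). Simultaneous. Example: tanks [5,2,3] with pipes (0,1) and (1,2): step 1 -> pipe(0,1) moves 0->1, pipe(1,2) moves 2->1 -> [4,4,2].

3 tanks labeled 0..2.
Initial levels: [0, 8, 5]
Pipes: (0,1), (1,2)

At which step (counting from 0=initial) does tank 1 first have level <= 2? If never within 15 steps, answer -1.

Answer: -1

Derivation:
Step 1: flows [1->0,1->2] -> levels [1 6 6]
Step 2: flows [1->0,1=2] -> levels [2 5 6]
Step 3: flows [1->0,2->1] -> levels [3 5 5]
Step 4: flows [1->0,1=2] -> levels [4 4 5]
Step 5: flows [0=1,2->1] -> levels [4 5 4]
Step 6: flows [1->0,1->2] -> levels [5 3 5]
Step 7: flows [0->1,2->1] -> levels [4 5 4]
  -> period-2 cycle (repeats step 5); tank 1 never drops to <=2
Tank 1 never reaches <=2 within 15 steps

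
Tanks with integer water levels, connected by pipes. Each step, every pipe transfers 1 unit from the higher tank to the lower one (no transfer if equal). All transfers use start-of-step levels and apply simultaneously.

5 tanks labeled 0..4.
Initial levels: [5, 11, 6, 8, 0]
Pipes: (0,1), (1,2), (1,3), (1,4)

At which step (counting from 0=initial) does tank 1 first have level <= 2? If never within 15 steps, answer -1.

Answer: -1

Derivation:
Step 1: flows [1->0,1->2,1->3,1->4] -> levels [6 7 7 9 1]
Step 2: flows [1->0,1=2,3->1,1->4] -> levels [7 6 7 8 2]
Step 3: flows [0->1,2->1,3->1,1->4] -> levels [6 8 6 7 3]
Step 4: flows [1->0,1->2,1->3,1->4] -> levels [7 4 7 8 4]
Step 5: flows [0->1,2->1,3->1,1=4] -> levels [6 7 6 7 4]
Step 6: flows [1->0,1->2,1=3,1->4] -> levels [7 4 7 7 5]
Step 7: flows [0->1,2->1,3->1,4->1] -> levels [6 8 6 6 4]
Step 8: flows [1->0,1->2,1->3,1->4] -> levels [7 4 7 7 5]
  -> period-2 cycle (repeats step 6); tank 1 never drops to <=2
Tank 1 never reaches <=2 within 15 steps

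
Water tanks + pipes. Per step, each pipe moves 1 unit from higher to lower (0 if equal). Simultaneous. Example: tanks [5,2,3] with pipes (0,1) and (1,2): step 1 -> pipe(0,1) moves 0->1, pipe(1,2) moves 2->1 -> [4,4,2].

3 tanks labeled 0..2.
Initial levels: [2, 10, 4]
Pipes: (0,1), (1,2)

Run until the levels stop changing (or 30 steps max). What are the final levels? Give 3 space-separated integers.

Answer: 5 6 5

Derivation:
Step 1: flows [1->0,1->2] -> levels [3 8 5]
Step 2: flows [1->0,1->2] -> levels [4 6 6]
Step 3: flows [1->0,1=2] -> levels [5 5 6]
Step 4: flows [0=1,2->1] -> levels [5 6 5]
Step 5: flows [1->0,1->2] -> levels [6 4 6]
Step 6: flows [0->1,2->1] -> levels [5 6 5]
  -> period-2 cycle: step 6 state = step 4 state; never stabilizes
  -> state at step 30: (30-4) mod 2 = 0, same as step 4 -> [5 6 5]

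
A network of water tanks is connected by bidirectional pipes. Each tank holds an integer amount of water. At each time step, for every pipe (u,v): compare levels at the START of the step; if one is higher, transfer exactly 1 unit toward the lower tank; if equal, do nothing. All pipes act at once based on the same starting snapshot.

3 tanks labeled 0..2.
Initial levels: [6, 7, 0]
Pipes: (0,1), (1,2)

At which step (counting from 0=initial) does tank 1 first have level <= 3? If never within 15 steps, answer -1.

Step 1: flows [1->0,1->2] -> levels [7 5 1]
Step 2: flows [0->1,1->2] -> levels [6 5 2]
Step 3: flows [0->1,1->2] -> levels [5 5 3]
Step 4: flows [0=1,1->2] -> levels [5 4 4]
Step 5: flows [0->1,1=2] -> levels [4 5 4]
Step 6: flows [1->0,1->2] -> levels [5 3 5]
Tank 1 first reaches <=3 at step 6

Answer: 6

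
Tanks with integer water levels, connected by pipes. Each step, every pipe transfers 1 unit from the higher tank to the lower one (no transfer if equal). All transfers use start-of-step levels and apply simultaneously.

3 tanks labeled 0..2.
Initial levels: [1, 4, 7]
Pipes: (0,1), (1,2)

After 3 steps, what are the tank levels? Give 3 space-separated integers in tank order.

Step 1: flows [1->0,2->1] -> levels [2 4 6]
Step 2: flows [1->0,2->1] -> levels [3 4 5]
Step 3: flows [1->0,2->1] -> levels [4 4 4]

Answer: 4 4 4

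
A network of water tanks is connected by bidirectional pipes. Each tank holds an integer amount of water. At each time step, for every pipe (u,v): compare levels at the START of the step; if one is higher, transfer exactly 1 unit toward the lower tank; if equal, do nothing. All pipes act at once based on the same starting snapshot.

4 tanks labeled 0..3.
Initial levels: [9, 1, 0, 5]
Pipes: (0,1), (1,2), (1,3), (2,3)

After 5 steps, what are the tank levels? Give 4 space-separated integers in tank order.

Answer: 4 3 4 4

Derivation:
Step 1: flows [0->1,1->2,3->1,3->2] -> levels [8 2 2 3]
Step 2: flows [0->1,1=2,3->1,3->2] -> levels [7 4 3 1]
Step 3: flows [0->1,1->2,1->3,2->3] -> levels [6 3 3 3]
Step 4: flows [0->1,1=2,1=3,2=3] -> levels [5 4 3 3]
Step 5: flows [0->1,1->2,1->3,2=3] -> levels [4 3 4 4]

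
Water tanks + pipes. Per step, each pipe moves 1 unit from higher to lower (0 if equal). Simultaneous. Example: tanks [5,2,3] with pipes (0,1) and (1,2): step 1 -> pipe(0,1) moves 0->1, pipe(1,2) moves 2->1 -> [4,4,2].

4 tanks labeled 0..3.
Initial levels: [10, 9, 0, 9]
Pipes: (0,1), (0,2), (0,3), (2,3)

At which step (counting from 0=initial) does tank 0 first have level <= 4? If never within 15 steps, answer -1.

Answer: -1

Derivation:
Step 1: flows [0->1,0->2,0->3,3->2] -> levels [7 10 2 9]
Step 2: flows [1->0,0->2,3->0,3->2] -> levels [8 9 4 7]
Step 3: flows [1->0,0->2,0->3,3->2] -> levels [7 8 6 7]
Step 4: flows [1->0,0->2,0=3,3->2] -> levels [7 7 8 6]
Step 5: flows [0=1,2->0,0->3,2->3] -> levels [7 7 6 8]
Step 6: flows [0=1,0->2,3->0,3->2] -> levels [7 7 8 6]
  -> period-2 cycle (repeats step 4); tank 0 never drops to <=4
Tank 0 never reaches <=4 within 15 steps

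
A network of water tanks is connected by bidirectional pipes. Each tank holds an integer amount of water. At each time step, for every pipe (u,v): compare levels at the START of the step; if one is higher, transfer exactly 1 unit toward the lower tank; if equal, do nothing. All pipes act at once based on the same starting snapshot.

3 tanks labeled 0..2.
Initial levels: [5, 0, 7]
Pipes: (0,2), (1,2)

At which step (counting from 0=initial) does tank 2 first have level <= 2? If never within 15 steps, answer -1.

Step 1: flows [2->0,2->1] -> levels [6 1 5]
Step 2: flows [0->2,2->1] -> levels [5 2 5]
Step 3: flows [0=2,2->1] -> levels [5 3 4]
Step 4: flows [0->2,2->1] -> levels [4 4 4]
Step 5: flows [0=2,1=2] -> levels [4 4 4]
  -> stable; tank 2 stays at 4 > 2
Tank 2 never reaches <=2 within 15 steps

Answer: -1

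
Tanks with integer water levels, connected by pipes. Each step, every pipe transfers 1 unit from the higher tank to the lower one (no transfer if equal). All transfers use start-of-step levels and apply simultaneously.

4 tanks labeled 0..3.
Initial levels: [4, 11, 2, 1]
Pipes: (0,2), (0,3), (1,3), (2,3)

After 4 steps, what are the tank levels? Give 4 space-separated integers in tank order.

Answer: 4 7 4 3

Derivation:
Step 1: flows [0->2,0->3,1->3,2->3] -> levels [2 10 2 4]
Step 2: flows [0=2,3->0,1->3,3->2] -> levels [3 9 3 3]
Step 3: flows [0=2,0=3,1->3,2=3] -> levels [3 8 3 4]
Step 4: flows [0=2,3->0,1->3,3->2] -> levels [4 7 4 3]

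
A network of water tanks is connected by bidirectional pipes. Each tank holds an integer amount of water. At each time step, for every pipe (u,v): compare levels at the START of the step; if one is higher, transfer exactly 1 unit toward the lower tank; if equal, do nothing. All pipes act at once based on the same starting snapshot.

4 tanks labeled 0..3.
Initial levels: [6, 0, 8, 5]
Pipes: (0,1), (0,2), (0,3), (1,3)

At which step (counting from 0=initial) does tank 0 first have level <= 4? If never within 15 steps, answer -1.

Step 1: flows [0->1,2->0,0->3,3->1] -> levels [5 2 7 5]
Step 2: flows [0->1,2->0,0=3,3->1] -> levels [5 4 6 4]
Step 3: flows [0->1,2->0,0->3,1=3] -> levels [4 5 5 5]
Tank 0 first reaches <=4 at step 3

Answer: 3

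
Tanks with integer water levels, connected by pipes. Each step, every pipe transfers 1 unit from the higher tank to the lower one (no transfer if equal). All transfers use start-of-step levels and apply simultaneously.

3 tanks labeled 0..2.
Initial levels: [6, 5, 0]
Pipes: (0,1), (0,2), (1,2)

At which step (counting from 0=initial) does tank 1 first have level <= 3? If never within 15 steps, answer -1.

Answer: 2

Derivation:
Step 1: flows [0->1,0->2,1->2] -> levels [4 5 2]
Step 2: flows [1->0,0->2,1->2] -> levels [4 3 4]
Tank 1 first reaches <=3 at step 2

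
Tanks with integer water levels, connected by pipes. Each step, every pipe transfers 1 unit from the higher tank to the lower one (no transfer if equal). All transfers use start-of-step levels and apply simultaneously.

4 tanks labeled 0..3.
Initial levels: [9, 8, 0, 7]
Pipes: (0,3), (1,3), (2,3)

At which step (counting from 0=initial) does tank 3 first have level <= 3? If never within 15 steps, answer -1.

Step 1: flows [0->3,1->3,3->2] -> levels [8 7 1 8]
Step 2: flows [0=3,3->1,3->2] -> levels [8 8 2 6]
Step 3: flows [0->3,1->3,3->2] -> levels [7 7 3 7]
Step 4: flows [0=3,1=3,3->2] -> levels [7 7 4 6]
Step 5: flows [0->3,1->3,3->2] -> levels [6 6 5 7]
Step 6: flows [3->0,3->1,3->2] -> levels [7 7 6 4]
Step 7: flows [0->3,1->3,2->3] -> levels [6 6 5 7]
  -> period-2 cycle (repeats step 5); tank 3 never drops to <=3
Tank 3 never reaches <=3 within 15 steps

Answer: -1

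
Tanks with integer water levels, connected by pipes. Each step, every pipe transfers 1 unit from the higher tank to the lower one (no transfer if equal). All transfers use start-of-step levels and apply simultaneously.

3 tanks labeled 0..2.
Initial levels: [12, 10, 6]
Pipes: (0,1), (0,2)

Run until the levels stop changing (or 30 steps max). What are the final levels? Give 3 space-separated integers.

Step 1: flows [0->1,0->2] -> levels [10 11 7]
Step 2: flows [1->0,0->2] -> levels [10 10 8]
Step 3: flows [0=1,0->2] -> levels [9 10 9]
Step 4: flows [1->0,0=2] -> levels [10 9 9]
Step 5: flows [0->1,0->2] -> levels [8 10 10]
Step 6: flows [1->0,2->0] -> levels [10 9 9]
  -> period-2 cycle: step 6 state = step 4 state; never stabilizes
  -> state at step 30: (30-4) mod 2 = 0, same as step 4 -> [10 9 9]

Answer: 10 9 9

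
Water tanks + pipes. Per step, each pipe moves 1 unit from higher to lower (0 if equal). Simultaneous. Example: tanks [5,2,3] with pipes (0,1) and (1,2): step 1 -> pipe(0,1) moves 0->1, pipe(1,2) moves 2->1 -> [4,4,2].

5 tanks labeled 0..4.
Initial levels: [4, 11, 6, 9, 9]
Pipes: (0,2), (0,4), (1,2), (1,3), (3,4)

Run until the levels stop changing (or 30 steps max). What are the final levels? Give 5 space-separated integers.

Answer: 7 9 7 7 9

Derivation:
Step 1: flows [2->0,4->0,1->2,1->3,3=4] -> levels [6 9 6 10 8]
Step 2: flows [0=2,4->0,1->2,3->1,3->4] -> levels [7 9 7 8 8]
Step 3: flows [0=2,4->0,1->2,1->3,3=4] -> levels [8 7 8 9 7]
Step 4: flows [0=2,0->4,2->1,3->1,3->4] -> levels [7 9 7 7 9]
Step 5: flows [0=2,4->0,1->2,1->3,4->3] -> levels [8 7 8 9 7]
  -> period-2 cycle: step 5 state = step 3 state; never stabilizes
  -> state at step 30: (30-3) mod 2 = 1, same as step 4 -> [7 9 7 7 9]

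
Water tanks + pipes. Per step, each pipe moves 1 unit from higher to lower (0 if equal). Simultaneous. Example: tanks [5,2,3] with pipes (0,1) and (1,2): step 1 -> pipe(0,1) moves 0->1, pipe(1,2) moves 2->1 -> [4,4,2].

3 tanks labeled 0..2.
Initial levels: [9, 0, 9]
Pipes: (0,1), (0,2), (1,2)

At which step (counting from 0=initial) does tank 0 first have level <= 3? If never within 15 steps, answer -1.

Answer: -1

Derivation:
Step 1: flows [0->1,0=2,2->1] -> levels [8 2 8]
Step 2: flows [0->1,0=2,2->1] -> levels [7 4 7]
Step 3: flows [0->1,0=2,2->1] -> levels [6 6 6]
Step 4: flows [0=1,0=2,1=2] -> levels [6 6 6]
  -> stable; tank 0 stays at 6 > 3
Tank 0 never reaches <=3 within 15 steps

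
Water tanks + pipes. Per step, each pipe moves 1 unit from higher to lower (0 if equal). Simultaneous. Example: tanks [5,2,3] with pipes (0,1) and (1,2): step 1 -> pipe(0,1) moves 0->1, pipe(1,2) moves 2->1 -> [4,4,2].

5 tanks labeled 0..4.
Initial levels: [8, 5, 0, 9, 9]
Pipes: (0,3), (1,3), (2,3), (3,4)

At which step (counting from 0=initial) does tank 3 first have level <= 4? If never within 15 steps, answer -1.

Step 1: flows [3->0,3->1,3->2,3=4] -> levels [9 6 1 6 9]
Step 2: flows [0->3,1=3,3->2,4->3] -> levels [8 6 2 7 8]
Step 3: flows [0->3,3->1,3->2,4->3] -> levels [7 7 3 7 7]
Step 4: flows [0=3,1=3,3->2,3=4] -> levels [7 7 4 6 7]
Step 5: flows [0->3,1->3,3->2,4->3] -> levels [6 6 5 8 6]
Step 6: flows [3->0,3->1,3->2,3->4] -> levels [7 7 6 4 7]
Tank 3 first reaches <=4 at step 6

Answer: 6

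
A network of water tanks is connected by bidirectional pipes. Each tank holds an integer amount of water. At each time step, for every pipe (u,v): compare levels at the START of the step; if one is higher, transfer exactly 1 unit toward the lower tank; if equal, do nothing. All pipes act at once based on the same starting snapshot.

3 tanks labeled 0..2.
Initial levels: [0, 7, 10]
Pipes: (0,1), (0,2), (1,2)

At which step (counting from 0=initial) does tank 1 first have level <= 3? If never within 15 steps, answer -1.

Step 1: flows [1->0,2->0,2->1] -> levels [2 7 8]
Step 2: flows [1->0,2->0,2->1] -> levels [4 7 6]
Step 3: flows [1->0,2->0,1->2] -> levels [6 5 6]
Step 4: flows [0->1,0=2,2->1] -> levels [5 7 5]
Step 5: flows [1->0,0=2,1->2] -> levels [6 5 6]
  -> period-2 cycle (repeats step 3); tank 1 never drops to <=3
Tank 1 never reaches <=3 within 15 steps

Answer: -1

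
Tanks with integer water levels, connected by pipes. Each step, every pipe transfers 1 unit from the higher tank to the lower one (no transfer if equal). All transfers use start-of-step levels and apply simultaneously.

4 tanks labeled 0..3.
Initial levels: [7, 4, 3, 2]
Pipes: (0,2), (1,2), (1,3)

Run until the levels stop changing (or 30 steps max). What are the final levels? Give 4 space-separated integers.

Step 1: flows [0->2,1->2,1->3] -> levels [6 2 5 3]
Step 2: flows [0->2,2->1,3->1] -> levels [5 4 5 2]
Step 3: flows [0=2,2->1,1->3] -> levels [5 4 4 3]
Step 4: flows [0->2,1=2,1->3] -> levels [4 3 5 4]
Step 5: flows [2->0,2->1,3->1] -> levels [5 5 3 3]
Step 6: flows [0->2,1->2,1->3] -> levels [4 3 5 4]
  -> period-2 cycle: step 6 state = step 4 state; never stabilizes
  -> state at step 30: (30-4) mod 2 = 0, same as step 4 -> [4 3 5 4]

Answer: 4 3 5 4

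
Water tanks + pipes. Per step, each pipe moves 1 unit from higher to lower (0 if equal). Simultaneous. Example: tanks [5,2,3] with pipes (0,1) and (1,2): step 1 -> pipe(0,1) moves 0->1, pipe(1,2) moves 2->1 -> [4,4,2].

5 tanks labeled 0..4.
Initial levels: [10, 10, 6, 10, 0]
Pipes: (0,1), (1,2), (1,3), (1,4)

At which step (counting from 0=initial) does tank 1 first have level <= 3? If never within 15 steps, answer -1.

Step 1: flows [0=1,1->2,1=3,1->4] -> levels [10 8 7 10 1]
Step 2: flows [0->1,1->2,3->1,1->4] -> levels [9 8 8 9 2]
Step 3: flows [0->1,1=2,3->1,1->4] -> levels [8 9 8 8 3]
Step 4: flows [1->0,1->2,1->3,1->4] -> levels [9 5 9 9 4]
Step 5: flows [0->1,2->1,3->1,1->4] -> levels [8 7 8 8 5]
Step 6: flows [0->1,2->1,3->1,1->4] -> levels [7 9 7 7 6]
Step 7: flows [1->0,1->2,1->3,1->4] -> levels [8 5 8 8 7]
Step 8: flows [0->1,2->1,3->1,4->1] -> levels [7 9 7 7 6]
  -> period-2 cycle (repeats step 6); tank 1 never drops to <=3
Tank 1 never reaches <=3 within 15 steps

Answer: -1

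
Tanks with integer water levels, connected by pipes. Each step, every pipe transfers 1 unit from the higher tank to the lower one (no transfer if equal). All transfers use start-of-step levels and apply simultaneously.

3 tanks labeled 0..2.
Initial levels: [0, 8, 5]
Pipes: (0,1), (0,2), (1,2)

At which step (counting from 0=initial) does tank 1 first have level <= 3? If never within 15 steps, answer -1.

Step 1: flows [1->0,2->0,1->2] -> levels [2 6 5]
Step 2: flows [1->0,2->0,1->2] -> levels [4 4 5]
Step 3: flows [0=1,2->0,2->1] -> levels [5 5 3]
Step 4: flows [0=1,0->2,1->2] -> levels [4 4 5]
  -> period-2 cycle (repeats step 2); tank 1 never drops to <=3
Tank 1 never reaches <=3 within 15 steps

Answer: -1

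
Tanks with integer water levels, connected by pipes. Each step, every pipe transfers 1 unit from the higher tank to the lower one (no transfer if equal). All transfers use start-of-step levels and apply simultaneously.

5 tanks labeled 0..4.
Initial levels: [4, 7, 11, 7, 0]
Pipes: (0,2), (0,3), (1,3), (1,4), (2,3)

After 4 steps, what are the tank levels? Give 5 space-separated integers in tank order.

Answer: 8 5 7 5 4

Derivation:
Step 1: flows [2->0,3->0,1=3,1->4,2->3] -> levels [6 6 9 7 1]
Step 2: flows [2->0,3->0,3->1,1->4,2->3] -> levels [8 6 7 6 2]
Step 3: flows [0->2,0->3,1=3,1->4,2->3] -> levels [6 5 7 8 3]
Step 4: flows [2->0,3->0,3->1,1->4,3->2] -> levels [8 5 7 5 4]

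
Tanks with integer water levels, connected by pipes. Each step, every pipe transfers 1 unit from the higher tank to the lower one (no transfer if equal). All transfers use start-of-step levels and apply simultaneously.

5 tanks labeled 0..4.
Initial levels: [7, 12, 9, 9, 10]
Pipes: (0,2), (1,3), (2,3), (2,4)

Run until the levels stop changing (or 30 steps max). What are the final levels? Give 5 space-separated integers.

Answer: 10 9 7 11 10

Derivation:
Step 1: flows [2->0,1->3,2=3,4->2] -> levels [8 11 9 10 9]
Step 2: flows [2->0,1->3,3->2,2=4] -> levels [9 10 9 10 9]
Step 3: flows [0=2,1=3,3->2,2=4] -> levels [9 10 10 9 9]
Step 4: flows [2->0,1->3,2->3,2->4] -> levels [10 9 7 11 10]
Step 5: flows [0->2,3->1,3->2,4->2] -> levels [9 10 10 9 9]
  -> period-2 cycle: step 5 state = step 3 state; never stabilizes
  -> state at step 30: (30-3) mod 2 = 1, same as step 4 -> [10 9 7 11 10]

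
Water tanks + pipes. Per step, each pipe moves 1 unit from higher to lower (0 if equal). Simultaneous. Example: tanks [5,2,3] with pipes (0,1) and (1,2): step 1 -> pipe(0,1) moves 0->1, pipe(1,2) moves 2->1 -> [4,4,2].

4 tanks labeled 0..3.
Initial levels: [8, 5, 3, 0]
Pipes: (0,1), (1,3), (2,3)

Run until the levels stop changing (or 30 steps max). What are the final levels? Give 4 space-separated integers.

Answer: 5 3 3 5

Derivation:
Step 1: flows [0->1,1->3,2->3] -> levels [7 5 2 2]
Step 2: flows [0->1,1->3,2=3] -> levels [6 5 2 3]
Step 3: flows [0->1,1->3,3->2] -> levels [5 5 3 3]
Step 4: flows [0=1,1->3,2=3] -> levels [5 4 3 4]
Step 5: flows [0->1,1=3,3->2] -> levels [4 5 4 3]
Step 6: flows [1->0,1->3,2->3] -> levels [5 3 3 5]
Step 7: flows [0->1,3->1,3->2] -> levels [4 5 4 3]
  -> period-2 cycle: step 7 state = step 5 state; never stabilizes
  -> state at step 30: (30-5) mod 2 = 1, same as step 6 -> [5 3 3 5]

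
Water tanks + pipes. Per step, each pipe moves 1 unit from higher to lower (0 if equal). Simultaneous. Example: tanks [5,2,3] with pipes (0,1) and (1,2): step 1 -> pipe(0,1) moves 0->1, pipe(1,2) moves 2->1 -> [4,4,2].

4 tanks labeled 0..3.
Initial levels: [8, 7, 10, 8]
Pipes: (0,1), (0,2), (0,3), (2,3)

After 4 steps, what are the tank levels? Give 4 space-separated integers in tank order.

Step 1: flows [0->1,2->0,0=3,2->3] -> levels [8 8 8 9]
Step 2: flows [0=1,0=2,3->0,3->2] -> levels [9 8 9 7]
Step 3: flows [0->1,0=2,0->3,2->3] -> levels [7 9 8 9]
Step 4: flows [1->0,2->0,3->0,3->2] -> levels [10 8 8 7]

Answer: 10 8 8 7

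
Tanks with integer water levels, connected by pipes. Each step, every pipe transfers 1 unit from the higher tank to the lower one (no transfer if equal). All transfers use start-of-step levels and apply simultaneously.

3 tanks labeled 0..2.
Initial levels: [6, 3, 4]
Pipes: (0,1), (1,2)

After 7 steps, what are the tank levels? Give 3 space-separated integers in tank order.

Answer: 4 5 4

Derivation:
Step 1: flows [0->1,2->1] -> levels [5 5 3]
Step 2: flows [0=1,1->2] -> levels [5 4 4]
Step 3: flows [0->1,1=2] -> levels [4 5 4]
Step 4: flows [1->0,1->2] -> levels [5 3 5]
Step 5: flows [0->1,2->1] -> levels [4 5 4]
  -> period-2 cycle: step 5 state = step 3 state
  -> state at step 7: (7-3) mod 2 = 0, same as step 3 -> [4 5 4]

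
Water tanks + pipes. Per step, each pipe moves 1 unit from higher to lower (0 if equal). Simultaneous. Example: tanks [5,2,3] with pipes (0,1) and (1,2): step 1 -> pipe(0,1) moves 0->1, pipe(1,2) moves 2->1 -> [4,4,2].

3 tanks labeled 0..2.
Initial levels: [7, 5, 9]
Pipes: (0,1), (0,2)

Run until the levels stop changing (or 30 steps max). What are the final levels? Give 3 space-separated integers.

Step 1: flows [0->1,2->0] -> levels [7 6 8]
Step 2: flows [0->1,2->0] -> levels [7 7 7]
Step 3: flows [0=1,0=2] -> levels [7 7 7]
  -> stable (no change)

Answer: 7 7 7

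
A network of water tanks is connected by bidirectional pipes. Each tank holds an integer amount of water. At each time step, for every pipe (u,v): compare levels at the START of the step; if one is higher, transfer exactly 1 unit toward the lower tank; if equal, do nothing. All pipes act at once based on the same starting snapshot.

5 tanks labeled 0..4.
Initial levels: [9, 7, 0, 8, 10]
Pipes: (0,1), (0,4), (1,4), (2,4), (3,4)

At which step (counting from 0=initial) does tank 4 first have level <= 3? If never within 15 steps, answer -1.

Answer: -1

Derivation:
Step 1: flows [0->1,4->0,4->1,4->2,4->3] -> levels [9 9 1 9 6]
Step 2: flows [0=1,0->4,1->4,4->2,3->4] -> levels [8 8 2 8 8]
Step 3: flows [0=1,0=4,1=4,4->2,3=4] -> levels [8 8 3 8 7]
Step 4: flows [0=1,0->4,1->4,4->2,3->4] -> levels [7 7 4 7 9]
Step 5: flows [0=1,4->0,4->1,4->2,4->3] -> levels [8 8 5 8 5]
Step 6: flows [0=1,0->4,1->4,2=4,3->4] -> levels [7 7 5 7 8]
Step 7: flows [0=1,4->0,4->1,4->2,4->3] -> levels [8 8 6 8 4]
Step 8: flows [0=1,0->4,1->4,2->4,3->4] -> levels [7 7 5 7 8]
  -> period-2 cycle (repeats step 6); tank 4 never drops to <=3
Tank 4 never reaches <=3 within 15 steps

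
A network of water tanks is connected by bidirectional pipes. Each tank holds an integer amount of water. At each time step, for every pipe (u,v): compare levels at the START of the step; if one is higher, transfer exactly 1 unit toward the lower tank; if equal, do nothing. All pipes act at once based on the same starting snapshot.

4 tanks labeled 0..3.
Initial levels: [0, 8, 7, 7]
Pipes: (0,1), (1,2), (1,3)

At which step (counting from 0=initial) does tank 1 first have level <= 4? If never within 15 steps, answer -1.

Step 1: flows [1->0,1->2,1->3] -> levels [1 5 8 8]
Step 2: flows [1->0,2->1,3->1] -> levels [2 6 7 7]
Step 3: flows [1->0,2->1,3->1] -> levels [3 7 6 6]
Step 4: flows [1->0,1->2,1->3] -> levels [4 4 7 7]
Tank 1 first reaches <=4 at step 4

Answer: 4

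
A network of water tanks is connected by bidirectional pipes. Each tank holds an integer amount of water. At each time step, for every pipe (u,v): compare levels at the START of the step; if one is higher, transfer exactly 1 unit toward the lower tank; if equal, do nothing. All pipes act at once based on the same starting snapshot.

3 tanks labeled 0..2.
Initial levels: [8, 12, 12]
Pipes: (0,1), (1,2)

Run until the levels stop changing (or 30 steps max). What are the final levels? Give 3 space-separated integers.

Answer: 10 12 10

Derivation:
Step 1: flows [1->0,1=2] -> levels [9 11 12]
Step 2: flows [1->0,2->1] -> levels [10 11 11]
Step 3: flows [1->0,1=2] -> levels [11 10 11]
Step 4: flows [0->1,2->1] -> levels [10 12 10]
Step 5: flows [1->0,1->2] -> levels [11 10 11]
  -> period-2 cycle: step 5 state = step 3 state; never stabilizes
  -> state at step 30: (30-3) mod 2 = 1, same as step 4 -> [10 12 10]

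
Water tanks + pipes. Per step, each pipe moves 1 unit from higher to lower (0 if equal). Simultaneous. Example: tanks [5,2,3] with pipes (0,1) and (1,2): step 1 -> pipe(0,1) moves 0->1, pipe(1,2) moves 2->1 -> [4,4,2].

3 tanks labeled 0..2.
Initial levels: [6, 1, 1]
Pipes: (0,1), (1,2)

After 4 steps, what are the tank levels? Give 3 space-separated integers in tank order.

Step 1: flows [0->1,1=2] -> levels [5 2 1]
Step 2: flows [0->1,1->2] -> levels [4 2 2]
Step 3: flows [0->1,1=2] -> levels [3 3 2]
Step 4: flows [0=1,1->2] -> levels [3 2 3]

Answer: 3 2 3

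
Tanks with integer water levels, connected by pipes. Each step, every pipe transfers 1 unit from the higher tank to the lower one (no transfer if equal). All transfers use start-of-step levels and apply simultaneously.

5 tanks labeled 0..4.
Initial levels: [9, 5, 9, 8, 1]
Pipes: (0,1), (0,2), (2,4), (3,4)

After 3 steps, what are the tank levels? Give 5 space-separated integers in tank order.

Step 1: flows [0->1,0=2,2->4,3->4] -> levels [8 6 8 7 3]
Step 2: flows [0->1,0=2,2->4,3->4] -> levels [7 7 7 6 5]
Step 3: flows [0=1,0=2,2->4,3->4] -> levels [7 7 6 5 7]

Answer: 7 7 6 5 7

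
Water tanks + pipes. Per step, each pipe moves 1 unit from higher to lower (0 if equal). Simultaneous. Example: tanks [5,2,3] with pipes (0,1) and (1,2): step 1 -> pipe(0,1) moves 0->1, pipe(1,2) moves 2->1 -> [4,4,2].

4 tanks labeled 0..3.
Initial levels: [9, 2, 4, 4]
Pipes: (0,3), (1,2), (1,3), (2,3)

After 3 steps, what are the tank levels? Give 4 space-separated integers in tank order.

Step 1: flows [0->3,2->1,3->1,2=3] -> levels [8 4 3 4]
Step 2: flows [0->3,1->2,1=3,3->2] -> levels [7 3 5 4]
Step 3: flows [0->3,2->1,3->1,2->3] -> levels [6 5 3 5]

Answer: 6 5 3 5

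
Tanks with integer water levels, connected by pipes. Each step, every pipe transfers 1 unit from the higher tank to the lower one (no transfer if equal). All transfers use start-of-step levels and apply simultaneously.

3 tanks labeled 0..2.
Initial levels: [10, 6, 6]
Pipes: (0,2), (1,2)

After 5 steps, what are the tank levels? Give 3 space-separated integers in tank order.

Answer: 7 7 8

Derivation:
Step 1: flows [0->2,1=2] -> levels [9 6 7]
Step 2: flows [0->2,2->1] -> levels [8 7 7]
Step 3: flows [0->2,1=2] -> levels [7 7 8]
Step 4: flows [2->0,2->1] -> levels [8 8 6]
Step 5: flows [0->2,1->2] -> levels [7 7 8]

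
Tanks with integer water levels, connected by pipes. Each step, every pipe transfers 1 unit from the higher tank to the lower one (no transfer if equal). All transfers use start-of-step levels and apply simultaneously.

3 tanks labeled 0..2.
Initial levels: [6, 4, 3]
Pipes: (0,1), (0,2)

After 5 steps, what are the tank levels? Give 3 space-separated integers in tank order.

Step 1: flows [0->1,0->2] -> levels [4 5 4]
Step 2: flows [1->0,0=2] -> levels [5 4 4]
Step 3: flows [0->1,0->2] -> levels [3 5 5]
Step 4: flows [1->0,2->0] -> levels [5 4 4]
  -> period-2 cycle: step 4 state = step 2 state
  -> state at step 5: (5-2) mod 2 = 1, same as step 3 -> [3 5 5]

Answer: 3 5 5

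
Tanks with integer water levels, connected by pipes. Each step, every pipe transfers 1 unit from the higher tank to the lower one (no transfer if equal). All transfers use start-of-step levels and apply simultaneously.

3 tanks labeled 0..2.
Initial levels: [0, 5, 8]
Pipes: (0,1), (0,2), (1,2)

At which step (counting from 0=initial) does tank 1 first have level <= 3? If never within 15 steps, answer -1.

Step 1: flows [1->0,2->0,2->1] -> levels [2 5 6]
Step 2: flows [1->0,2->0,2->1] -> levels [4 5 4]
Step 3: flows [1->0,0=2,1->2] -> levels [5 3 5]
Tank 1 first reaches <=3 at step 3

Answer: 3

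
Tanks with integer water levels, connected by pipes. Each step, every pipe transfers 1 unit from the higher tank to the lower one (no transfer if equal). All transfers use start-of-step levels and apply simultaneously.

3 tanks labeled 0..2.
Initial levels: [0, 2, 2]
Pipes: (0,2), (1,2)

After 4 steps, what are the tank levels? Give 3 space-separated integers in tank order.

Step 1: flows [2->0,1=2] -> levels [1 2 1]
Step 2: flows [0=2,1->2] -> levels [1 1 2]
Step 3: flows [2->0,2->1] -> levels [2 2 0]
Step 4: flows [0->2,1->2] -> levels [1 1 2]

Answer: 1 1 2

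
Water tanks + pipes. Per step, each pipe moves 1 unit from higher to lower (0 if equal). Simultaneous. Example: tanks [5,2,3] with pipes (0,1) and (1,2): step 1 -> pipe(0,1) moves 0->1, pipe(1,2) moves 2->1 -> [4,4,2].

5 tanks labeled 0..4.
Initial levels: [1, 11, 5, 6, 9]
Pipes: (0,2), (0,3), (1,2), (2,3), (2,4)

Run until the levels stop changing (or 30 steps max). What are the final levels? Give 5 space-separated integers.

Step 1: flows [2->0,3->0,1->2,3->2,4->2] -> levels [3 10 7 4 8]
Step 2: flows [2->0,3->0,1->2,2->3,4->2] -> levels [5 9 7 4 7]
Step 3: flows [2->0,0->3,1->2,2->3,2=4] -> levels [5 8 6 6 7]
Step 4: flows [2->0,3->0,1->2,2=3,4->2] -> levels [7 7 7 5 6]
Step 5: flows [0=2,0->3,1=2,2->3,2->4] -> levels [6 7 5 7 7]
Step 6: flows [0->2,3->0,1->2,3->2,4->2] -> levels [6 6 9 5 6]
Step 7: flows [2->0,0->3,2->1,2->3,2->4] -> levels [6 7 5 7 7]
  -> period-2 cycle: step 7 state = step 5 state; never stabilizes
  -> state at step 30: (30-5) mod 2 = 1, same as step 6 -> [6 6 9 5 6]

Answer: 6 6 9 5 6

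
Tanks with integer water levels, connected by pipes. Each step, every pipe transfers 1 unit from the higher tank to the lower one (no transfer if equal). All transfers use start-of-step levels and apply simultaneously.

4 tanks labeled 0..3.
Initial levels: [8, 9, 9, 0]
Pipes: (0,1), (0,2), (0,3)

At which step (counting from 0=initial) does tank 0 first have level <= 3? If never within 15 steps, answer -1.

Answer: -1

Derivation:
Step 1: flows [1->0,2->0,0->3] -> levels [9 8 8 1]
Step 2: flows [0->1,0->2,0->3] -> levels [6 9 9 2]
Step 3: flows [1->0,2->0,0->3] -> levels [7 8 8 3]
Step 4: flows [1->0,2->0,0->3] -> levels [8 7 7 4]
Step 5: flows [0->1,0->2,0->3] -> levels [5 8 8 5]
Step 6: flows [1->0,2->0,0=3] -> levels [7 7 7 5]
Step 7: flows [0=1,0=2,0->3] -> levels [6 7 7 6]
Step 8: flows [1->0,2->0,0=3] -> levels [8 6 6 6]
Step 9: flows [0->1,0->2,0->3] -> levels [5 7 7 7]
Step 10: flows [1->0,2->0,3->0] -> levels [8 6 6 6]
  -> period-2 cycle (repeats step 8); tank 0 never drops to <=3
Tank 0 never reaches <=3 within 15 steps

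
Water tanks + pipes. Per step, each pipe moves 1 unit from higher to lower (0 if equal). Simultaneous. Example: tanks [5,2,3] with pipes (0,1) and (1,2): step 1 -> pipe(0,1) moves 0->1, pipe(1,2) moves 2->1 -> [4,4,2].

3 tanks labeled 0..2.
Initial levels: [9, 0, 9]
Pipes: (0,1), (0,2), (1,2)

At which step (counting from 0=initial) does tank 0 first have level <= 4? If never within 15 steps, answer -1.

Step 1: flows [0->1,0=2,2->1] -> levels [8 2 8]
Step 2: flows [0->1,0=2,2->1] -> levels [7 4 7]
Step 3: flows [0->1,0=2,2->1] -> levels [6 6 6]
Step 4: flows [0=1,0=2,1=2] -> levels [6 6 6]
  -> stable; tank 0 stays at 6 > 4
Tank 0 never reaches <=4 within 15 steps

Answer: -1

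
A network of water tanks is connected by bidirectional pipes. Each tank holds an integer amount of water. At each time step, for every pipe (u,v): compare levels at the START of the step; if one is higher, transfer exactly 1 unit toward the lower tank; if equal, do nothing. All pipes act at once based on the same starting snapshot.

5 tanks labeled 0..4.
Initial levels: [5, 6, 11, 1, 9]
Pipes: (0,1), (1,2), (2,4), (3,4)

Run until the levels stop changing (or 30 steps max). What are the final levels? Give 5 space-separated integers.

Answer: 7 6 7 7 5

Derivation:
Step 1: flows [1->0,2->1,2->4,4->3] -> levels [6 6 9 2 9]
Step 2: flows [0=1,2->1,2=4,4->3] -> levels [6 7 8 3 8]
Step 3: flows [1->0,2->1,2=4,4->3] -> levels [7 7 7 4 7]
Step 4: flows [0=1,1=2,2=4,4->3] -> levels [7 7 7 5 6]
Step 5: flows [0=1,1=2,2->4,4->3] -> levels [7 7 6 6 6]
Step 6: flows [0=1,1->2,2=4,3=4] -> levels [7 6 7 6 6]
Step 7: flows [0->1,2->1,2->4,3=4] -> levels [6 8 5 6 7]
Step 8: flows [1->0,1->2,4->2,4->3] -> levels [7 6 7 7 5]
Step 9: flows [0->1,2->1,2->4,3->4] -> levels [6 8 5 6 7]
  -> period-2 cycle: step 9 state = step 7 state; never stabilizes
  -> state at step 30: (30-7) mod 2 = 1, same as step 8 -> [7 6 7 7 5]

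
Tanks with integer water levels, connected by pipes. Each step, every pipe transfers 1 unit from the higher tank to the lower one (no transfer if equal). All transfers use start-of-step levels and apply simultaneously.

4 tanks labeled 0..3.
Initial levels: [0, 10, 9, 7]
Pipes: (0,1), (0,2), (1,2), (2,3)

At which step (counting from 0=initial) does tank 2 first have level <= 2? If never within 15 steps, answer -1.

Step 1: flows [1->0,2->0,1->2,2->3] -> levels [2 8 8 8]
Step 2: flows [1->0,2->0,1=2,2=3] -> levels [4 7 7 8]
Step 3: flows [1->0,2->0,1=2,3->2] -> levels [6 6 7 7]
Step 4: flows [0=1,2->0,2->1,2=3] -> levels [7 7 5 7]
Step 5: flows [0=1,0->2,1->2,3->2] -> levels [6 6 8 6]
Step 6: flows [0=1,2->0,2->1,2->3] -> levels [7 7 5 7]
  -> period-2 cycle (repeats step 4); tank 2 never drops to <=2
Tank 2 never reaches <=2 within 15 steps

Answer: -1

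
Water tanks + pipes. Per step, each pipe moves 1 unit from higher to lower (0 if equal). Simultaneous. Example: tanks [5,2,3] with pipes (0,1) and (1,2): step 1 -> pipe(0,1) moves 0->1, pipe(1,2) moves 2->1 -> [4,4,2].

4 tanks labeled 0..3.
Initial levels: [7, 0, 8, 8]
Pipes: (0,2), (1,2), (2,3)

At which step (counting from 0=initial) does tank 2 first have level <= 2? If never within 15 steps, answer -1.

Answer: -1

Derivation:
Step 1: flows [2->0,2->1,2=3] -> levels [8 1 6 8]
Step 2: flows [0->2,2->1,3->2] -> levels [7 2 7 7]
Step 3: flows [0=2,2->1,2=3] -> levels [7 3 6 7]
Step 4: flows [0->2,2->1,3->2] -> levels [6 4 7 6]
Step 5: flows [2->0,2->1,2->3] -> levels [7 5 4 7]
Step 6: flows [0->2,1->2,3->2] -> levels [6 4 7 6]
  -> period-2 cycle (repeats step 4); tank 2 never drops to <=2
Tank 2 never reaches <=2 within 15 steps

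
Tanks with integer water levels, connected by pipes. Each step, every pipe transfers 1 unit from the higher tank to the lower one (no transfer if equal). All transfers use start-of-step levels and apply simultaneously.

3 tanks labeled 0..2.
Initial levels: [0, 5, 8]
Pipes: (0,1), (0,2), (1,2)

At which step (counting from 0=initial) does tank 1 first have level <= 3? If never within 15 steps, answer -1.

Step 1: flows [1->0,2->0,2->1] -> levels [2 5 6]
Step 2: flows [1->0,2->0,2->1] -> levels [4 5 4]
Step 3: flows [1->0,0=2,1->2] -> levels [5 3 5]
Tank 1 first reaches <=3 at step 3

Answer: 3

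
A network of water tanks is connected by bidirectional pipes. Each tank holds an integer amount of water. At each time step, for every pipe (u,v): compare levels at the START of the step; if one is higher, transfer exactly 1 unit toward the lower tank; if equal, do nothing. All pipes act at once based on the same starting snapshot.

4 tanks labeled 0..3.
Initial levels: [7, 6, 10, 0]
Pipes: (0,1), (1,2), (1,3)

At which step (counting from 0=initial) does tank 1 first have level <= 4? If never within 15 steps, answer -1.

Step 1: flows [0->1,2->1,1->3] -> levels [6 7 9 1]
Step 2: flows [1->0,2->1,1->3] -> levels [7 6 8 2]
Step 3: flows [0->1,2->1,1->3] -> levels [6 7 7 3]
Step 4: flows [1->0,1=2,1->3] -> levels [7 5 7 4]
Step 5: flows [0->1,2->1,1->3] -> levels [6 6 6 5]
Step 6: flows [0=1,1=2,1->3] -> levels [6 5 6 6]
Step 7: flows [0->1,2->1,3->1] -> levels [5 8 5 5]
Step 8: flows [1->0,1->2,1->3] -> levels [6 5 6 6]
  -> period-2 cycle (repeats step 6); tank 1 never drops to <=4
Tank 1 never reaches <=4 within 15 steps

Answer: -1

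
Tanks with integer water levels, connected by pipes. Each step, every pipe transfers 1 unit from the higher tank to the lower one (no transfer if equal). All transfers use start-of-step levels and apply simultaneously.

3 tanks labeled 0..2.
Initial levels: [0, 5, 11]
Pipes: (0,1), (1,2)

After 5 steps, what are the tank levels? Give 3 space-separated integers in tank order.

Answer: 5 5 6

Derivation:
Step 1: flows [1->0,2->1] -> levels [1 5 10]
Step 2: flows [1->0,2->1] -> levels [2 5 9]
Step 3: flows [1->0,2->1] -> levels [3 5 8]
Step 4: flows [1->0,2->1] -> levels [4 5 7]
Step 5: flows [1->0,2->1] -> levels [5 5 6]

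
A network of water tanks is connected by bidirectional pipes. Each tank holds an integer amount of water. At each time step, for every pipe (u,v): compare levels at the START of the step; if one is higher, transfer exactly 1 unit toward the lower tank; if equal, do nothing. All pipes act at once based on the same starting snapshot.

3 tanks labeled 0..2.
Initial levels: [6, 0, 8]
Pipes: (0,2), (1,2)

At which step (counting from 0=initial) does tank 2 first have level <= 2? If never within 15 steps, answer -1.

Step 1: flows [2->0,2->1] -> levels [7 1 6]
Step 2: flows [0->2,2->1] -> levels [6 2 6]
Step 3: flows [0=2,2->1] -> levels [6 3 5]
Step 4: flows [0->2,2->1] -> levels [5 4 5]
Step 5: flows [0=2,2->1] -> levels [5 5 4]
Step 6: flows [0->2,1->2] -> levels [4 4 6]
Step 7: flows [2->0,2->1] -> levels [5 5 4]
  -> period-2 cycle (repeats step 5); tank 2 never drops to <=2
Tank 2 never reaches <=2 within 15 steps

Answer: -1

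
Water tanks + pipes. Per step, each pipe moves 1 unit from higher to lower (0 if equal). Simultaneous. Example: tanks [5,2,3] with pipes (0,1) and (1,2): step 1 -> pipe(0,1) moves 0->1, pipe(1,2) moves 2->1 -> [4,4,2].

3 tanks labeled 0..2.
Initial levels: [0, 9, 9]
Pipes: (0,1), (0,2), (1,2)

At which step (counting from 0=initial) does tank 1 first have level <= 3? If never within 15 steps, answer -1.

Answer: -1

Derivation:
Step 1: flows [1->0,2->0,1=2] -> levels [2 8 8]
Step 2: flows [1->0,2->0,1=2] -> levels [4 7 7]
Step 3: flows [1->0,2->0,1=2] -> levels [6 6 6]
Step 4: flows [0=1,0=2,1=2] -> levels [6 6 6]
  -> stable; tank 1 stays at 6 > 3
Tank 1 never reaches <=3 within 15 steps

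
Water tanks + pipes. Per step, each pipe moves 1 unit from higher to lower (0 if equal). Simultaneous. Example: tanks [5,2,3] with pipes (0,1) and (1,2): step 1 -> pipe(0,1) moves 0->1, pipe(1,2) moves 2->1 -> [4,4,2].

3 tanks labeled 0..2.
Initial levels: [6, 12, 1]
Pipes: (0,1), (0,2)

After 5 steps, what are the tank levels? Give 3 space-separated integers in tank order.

Step 1: flows [1->0,0->2] -> levels [6 11 2]
Step 2: flows [1->0,0->2] -> levels [6 10 3]
Step 3: flows [1->0,0->2] -> levels [6 9 4]
Step 4: flows [1->0,0->2] -> levels [6 8 5]
Step 5: flows [1->0,0->2] -> levels [6 7 6]

Answer: 6 7 6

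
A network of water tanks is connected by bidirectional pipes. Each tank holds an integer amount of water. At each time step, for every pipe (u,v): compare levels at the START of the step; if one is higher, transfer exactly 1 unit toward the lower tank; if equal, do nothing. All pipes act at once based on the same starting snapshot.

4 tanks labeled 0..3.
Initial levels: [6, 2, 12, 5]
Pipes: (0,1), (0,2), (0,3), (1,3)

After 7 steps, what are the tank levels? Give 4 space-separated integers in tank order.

Step 1: flows [0->1,2->0,0->3,3->1] -> levels [5 4 11 5]
Step 2: flows [0->1,2->0,0=3,3->1] -> levels [5 6 10 4]
Step 3: flows [1->0,2->0,0->3,1->3] -> levels [6 4 9 6]
Step 4: flows [0->1,2->0,0=3,3->1] -> levels [6 6 8 5]
Step 5: flows [0=1,2->0,0->3,1->3] -> levels [6 5 7 7]
Step 6: flows [0->1,2->0,3->0,3->1] -> levels [7 7 6 5]
Step 7: flows [0=1,0->2,0->3,1->3] -> levels [5 6 7 7]

Answer: 5 6 7 7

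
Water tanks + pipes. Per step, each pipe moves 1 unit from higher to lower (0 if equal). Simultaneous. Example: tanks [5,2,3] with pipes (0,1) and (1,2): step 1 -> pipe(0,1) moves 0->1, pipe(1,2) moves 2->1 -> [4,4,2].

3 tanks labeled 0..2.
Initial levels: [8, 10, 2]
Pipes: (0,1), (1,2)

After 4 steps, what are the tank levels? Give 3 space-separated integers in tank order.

Step 1: flows [1->0,1->2] -> levels [9 8 3]
Step 2: flows [0->1,1->2] -> levels [8 8 4]
Step 3: flows [0=1,1->2] -> levels [8 7 5]
Step 4: flows [0->1,1->2] -> levels [7 7 6]

Answer: 7 7 6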